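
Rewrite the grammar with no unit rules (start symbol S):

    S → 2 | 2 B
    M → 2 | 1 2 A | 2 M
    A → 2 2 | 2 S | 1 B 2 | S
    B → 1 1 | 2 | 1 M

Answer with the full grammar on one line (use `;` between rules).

S → 2 | 2 B; M → 2 | 1 2 A | 2 M; A → 2 | 2 B | 2 2 | 2 S | 1 B 2; B → 1 1 | 2 | 1 M

Unit pairs: A ⇒* {S}.
For every A with A ⇒* B via unit rules, add B's non-unit alternatives to A; then delete every rule of the form X → Y.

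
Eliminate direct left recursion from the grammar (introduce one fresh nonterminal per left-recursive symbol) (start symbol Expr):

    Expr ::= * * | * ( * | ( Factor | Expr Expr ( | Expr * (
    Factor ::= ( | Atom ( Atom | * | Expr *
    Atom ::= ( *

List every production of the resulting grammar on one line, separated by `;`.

Left recursion appears on Expr.
For Expr: α = {Expr (, * (}, β = {* *, * ( *, ( Factor}. Rewrite as Expr → β Expr1 and Expr1 → α Expr1 | ε.

Expr ::= * * Expr1 | * ( * Expr1 | ( Factor Expr1; Factor ::= ( | Atom ( Atom | * | Expr *; Atom ::= ( *; Expr1 ::= Expr ( Expr1 | * ( Expr1 | ε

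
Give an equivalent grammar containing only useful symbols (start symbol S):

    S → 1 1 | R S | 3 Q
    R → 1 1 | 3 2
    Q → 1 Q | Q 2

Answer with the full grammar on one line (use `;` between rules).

Generating nonterminals: {R, S}.
Reachable from S after that: {R, S}.
Removed useless symbols: {Q} and every production mentioning them.

S → 1 1 | R S; R → 1 1 | 3 2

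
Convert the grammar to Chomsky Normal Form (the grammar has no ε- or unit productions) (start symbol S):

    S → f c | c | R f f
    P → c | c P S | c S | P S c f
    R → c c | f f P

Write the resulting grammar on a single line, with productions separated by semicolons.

S → X1 X2 | c | R Y1; P → c | X2 Y2 | X2 S | P Y3; R → X2 X2 | X1 Y5; X1 → f; X2 → c; Y1 → X1 X1; Y2 → P S; Y3 → S Y4; Y4 → X2 X1; Y5 → X1 P

Introduce a nonterminal for each terminal appearing in a rule of length ≥ 2: X1 → f, X2 → c.
Binarize each right-hand side of length ≥ 3 by chaining fresh nonterminals (Y1, Y2, …): affected rules were S → R X1 X1; P → X2 P S; P → P S X2 X1; R → X1 X1 P.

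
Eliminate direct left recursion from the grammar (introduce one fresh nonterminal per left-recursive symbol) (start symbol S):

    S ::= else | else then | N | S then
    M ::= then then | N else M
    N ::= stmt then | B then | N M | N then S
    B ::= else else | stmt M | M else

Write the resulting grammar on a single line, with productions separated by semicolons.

S ::= else S' | else then S' | N S'; M ::= then then | N else M; N ::= stmt then N' | B then N'; B ::= else else | stmt M | M else; S' ::= then S' | epsilon; N' ::= M N' | then S N' | epsilon

Left recursion appears on S, N.
For S: α = {then}, β = {else, else then, N}. Rewrite as S → β S' and S' → α S' | ε.
For N: α = {M, then S}, β = {stmt then, B then}. Rewrite as N → β N' and N' → α N' | ε.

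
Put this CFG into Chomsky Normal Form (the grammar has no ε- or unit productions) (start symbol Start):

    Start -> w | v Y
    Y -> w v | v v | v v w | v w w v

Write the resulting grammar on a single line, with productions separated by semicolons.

Introduce a nonterminal for each terminal appearing in a rule of length ≥ 2: X1 → v, X2 → w.
Binarize each right-hand side of length ≥ 3 by chaining fresh nonterminals (Y1, Y2, …): affected rules were Y → X1 X1 X2; Y → X1 X2 X2 X1.

Start -> w | X1 Y; Y -> X2 X1 | X1 X1 | X1 Y1 | X1 Y2; X1 -> v; X2 -> w; Y1 -> X1 X2; Y2 -> X2 Y3; Y3 -> X2 X1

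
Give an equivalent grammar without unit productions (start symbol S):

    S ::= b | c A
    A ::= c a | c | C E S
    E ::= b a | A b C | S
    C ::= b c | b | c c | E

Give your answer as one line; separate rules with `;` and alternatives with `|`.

Unit pairs: C ⇒* {E, S}; E ⇒* {S}.
Replace each nonterminal's rules with the union of the non-unit rules of every nonterminal it unit-derives.

S ::= b | c A; A ::= c a | c | C E S; E ::= b a | A b C | b | c A; C ::= b a | A b C | b c | b | c c | c A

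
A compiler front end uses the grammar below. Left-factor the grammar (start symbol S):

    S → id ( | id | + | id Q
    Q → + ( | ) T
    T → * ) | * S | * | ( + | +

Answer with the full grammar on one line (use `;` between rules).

S has alternatives sharing prefix 'id': factor to S → id S' with S' → ( | ε | Q.
T has alternatives sharing prefix '*': factor to T → * T' with T' → ) | S | ε.

S → + | id S'; Q → + ( | ) T; T → ( + | + | * T'; S' → ( | epsilon | Q; T' → ) | S | epsilon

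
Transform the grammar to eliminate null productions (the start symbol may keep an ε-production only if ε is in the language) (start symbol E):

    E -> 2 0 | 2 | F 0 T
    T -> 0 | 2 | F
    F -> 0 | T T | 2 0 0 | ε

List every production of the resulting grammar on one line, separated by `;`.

Nullable nonterminals: {F, T}.
ε ∉ L(G), so no ε-production is kept.
Expand every rule over subsets of its nullable positions: E → F 0 T gives F 0 T | F 0 | 0 T | 0. F → T T gives T T | T.

E -> 2 0 | 2 | F 0 T | F 0 | 0 T | 0; T -> 0 | 2 | F; F -> 0 | T T | T | 2 0 0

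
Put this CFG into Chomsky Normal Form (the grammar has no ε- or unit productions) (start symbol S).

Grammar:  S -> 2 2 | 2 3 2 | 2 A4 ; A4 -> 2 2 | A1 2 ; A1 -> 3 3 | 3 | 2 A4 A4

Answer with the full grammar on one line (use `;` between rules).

S -> X1 X1 | X1 Y1 | X1 A4; A4 -> X1 X1 | A1 X1; A1 -> X2 X2 | 3 | X1 Y2; X1 -> 2; X2 -> 3; Y1 -> X2 X1; Y2 -> A4 A4

Introduce a nonterminal for each terminal appearing in a rule of length ≥ 2: X1 → 2, X2 → 3.
Binarize each right-hand side of length ≥ 3 by chaining fresh nonterminals (Y1, Y2, …): affected rules were S → X1 X2 X1; A1 → X1 A4 A4.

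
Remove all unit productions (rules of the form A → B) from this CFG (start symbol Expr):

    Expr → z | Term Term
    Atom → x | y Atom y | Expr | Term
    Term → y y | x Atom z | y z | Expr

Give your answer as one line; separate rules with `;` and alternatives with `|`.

Unit pairs: Atom ⇒* {Expr, Term}; Term ⇒* {Expr}.
For each unit pair (A, B), copy every non-unit production of B to A, then drop all unit productions.

Expr → z | Term Term; Atom → y y | x Atom z | y z | x | y Atom y | z | Term Term; Term → y y | x Atom z | y z | z | Term Term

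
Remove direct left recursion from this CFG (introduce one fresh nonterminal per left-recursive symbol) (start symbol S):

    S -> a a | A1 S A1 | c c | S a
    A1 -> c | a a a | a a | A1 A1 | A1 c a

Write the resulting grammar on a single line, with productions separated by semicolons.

S -> a a S' | A1 S A1 S' | c c S'; A1 -> c A1' | a a a A1' | a a A1'; S' -> a S' | epsilon; A1' -> A1 A1' | c a A1' | epsilon

S, A1 are directly left-recursive.
For S: α = {a}, β = {a a, A1 S A1, c c}. Rewrite as S → β S' and S' → α S' | ε.
For A1: α = {A1, c a}, β = {c, a a a, a a}. Rewrite as A1 → β A1' and A1' → α A1' | ε.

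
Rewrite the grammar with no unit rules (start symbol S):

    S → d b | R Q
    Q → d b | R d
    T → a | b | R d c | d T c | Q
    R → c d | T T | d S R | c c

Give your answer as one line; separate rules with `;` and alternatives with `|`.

Unit pairs: T ⇒* {Q}.
For each unit pair (A, B), copy every non-unit production of B to A, then drop all unit productions.

S → d b | R Q; Q → d b | R d; T → d b | R d | a | b | R d c | d T c; R → c d | T T | d S R | c c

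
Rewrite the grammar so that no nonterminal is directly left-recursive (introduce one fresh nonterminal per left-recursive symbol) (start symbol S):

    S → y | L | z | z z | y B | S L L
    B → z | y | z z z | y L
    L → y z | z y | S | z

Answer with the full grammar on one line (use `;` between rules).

S → y S' | L S' | z S' | z z S' | y B S'; B → z | y | z z z | y L; L → y z | z y | S | z; S' → L L S' | ε

S is directly left-recursive.
For S: α = {L L}, β = {y, L, z, z z, y B}. Rewrite as S → β S' and S' → α S' | ε.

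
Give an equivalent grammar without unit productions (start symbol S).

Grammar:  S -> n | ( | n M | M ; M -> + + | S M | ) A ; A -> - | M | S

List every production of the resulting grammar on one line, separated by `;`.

Unit pairs: A ⇒* {M, S}; S ⇒* {M}.
Replace each nonterminal's rules with the union of the non-unit rules of every nonterminal it unit-derives.

S -> n | ( | n M | + + | S M | ) A; M -> + + | S M | ) A; A -> n | ( | n M | - | + + | S M | ) A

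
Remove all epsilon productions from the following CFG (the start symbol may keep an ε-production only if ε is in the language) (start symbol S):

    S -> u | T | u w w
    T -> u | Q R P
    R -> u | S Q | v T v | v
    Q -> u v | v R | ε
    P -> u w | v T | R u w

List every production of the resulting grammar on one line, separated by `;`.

S -> u | T | u w w; T -> u | Q R P | R P; R -> u | S Q | S | v T v | v; Q -> u v | v R; P -> u w | v T | R u w

Nullable set = {Q}.
ε ∉ L(G), so no ε-production is kept.
For each production, add variants omitting each subset of nullable occurrences: T → Q R P gives Q R P | R P. R → S Q gives S Q | S.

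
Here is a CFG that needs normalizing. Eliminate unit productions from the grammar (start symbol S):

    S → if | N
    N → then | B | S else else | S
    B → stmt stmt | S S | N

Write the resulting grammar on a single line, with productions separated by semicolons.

S → stmt stmt | S S | if | then | S else else; N → stmt stmt | S S | if | then | S else else; B → stmt stmt | S S | if | then | S else else

Unit pairs: B ⇒* {N, S}; N ⇒* {B, S}; S ⇒* {B, N}.
Replace each nonterminal's rules with the union of the non-unit rules of every nonterminal it unit-derives.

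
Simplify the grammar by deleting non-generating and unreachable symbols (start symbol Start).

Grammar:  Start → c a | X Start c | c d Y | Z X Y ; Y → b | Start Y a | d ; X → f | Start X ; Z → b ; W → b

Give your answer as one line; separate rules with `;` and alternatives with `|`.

Start → c a | X Start c | c d Y | Z X Y; Y → b | Start Y a | d; X → f | Start X; Z → b

Generating nonterminals: {Start, W, X, Y, Z}.
Reachable from Start after that: {Start, X, Y, Z}.
Removed useless symbols: {W} and every production mentioning them.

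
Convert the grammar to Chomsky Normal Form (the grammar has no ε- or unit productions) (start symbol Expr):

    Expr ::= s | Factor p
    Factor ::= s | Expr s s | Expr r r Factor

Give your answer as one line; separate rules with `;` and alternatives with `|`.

Introduce a nonterminal for each terminal appearing in a rule of length ≥ 2: X1 → p, X2 → s, X3 → r.
Binarize each right-hand side of length ≥ 3 by chaining fresh nonterminals (Y1, Y2, …): affected rules were Factor → Expr X2 X2; Factor → Expr X3 X3 Factor.

Expr ::= s | Factor X1; Factor ::= s | Expr Y1 | Expr Y2; X1 ::= p; X2 ::= s; X3 ::= r; Y1 ::= X2 X2; Y2 ::= X3 Y3; Y3 ::= X3 Factor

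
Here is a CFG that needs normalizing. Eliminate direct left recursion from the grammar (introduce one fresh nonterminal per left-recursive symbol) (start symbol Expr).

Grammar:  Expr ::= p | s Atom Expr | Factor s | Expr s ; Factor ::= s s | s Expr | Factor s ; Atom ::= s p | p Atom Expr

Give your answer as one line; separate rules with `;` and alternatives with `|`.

Expr ::= p Expr1 | s Atom Expr Expr1 | Factor s Expr1; Factor ::= s s Factor1 | s Expr Factor1; Atom ::= s p | p Atom Expr; Expr1 ::= s Expr1 | eps; Factor1 ::= s Factor1 | eps

Expr, Factor are directly left-recursive.
For Expr: α = {s}, β = {p, s Atom Expr, Factor s}. Rewrite as Expr → β Expr1 and Expr1 → α Expr1 | ε.
For Factor: α = {s}, β = {s s, s Expr}. Rewrite as Factor → β Factor1 and Factor1 → α Factor1 | ε.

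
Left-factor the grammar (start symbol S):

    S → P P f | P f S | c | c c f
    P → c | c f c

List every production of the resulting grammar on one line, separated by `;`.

S → P S' | c S''; P → c P'; S' → P f | f S; S'' → ε | c f; P' → ε | f c

S has alternatives sharing prefix 'P': factor to S → P S' with S' → P f | f S.
S has alternatives sharing prefix 'c': factor to S → c S'' with S'' → ε | c f.
P has alternatives sharing prefix 'c': factor to P → c P' with P' → ε | f c.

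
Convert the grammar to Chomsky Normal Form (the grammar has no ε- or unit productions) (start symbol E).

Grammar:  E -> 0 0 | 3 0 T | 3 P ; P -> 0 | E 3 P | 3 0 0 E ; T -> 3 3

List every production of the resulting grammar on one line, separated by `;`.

E -> X1 X1 | X2 Y1 | X2 P; P -> 0 | E Y2 | X2 Y3; T -> X2 X2; X1 -> 0; X2 -> 3; Y1 -> X1 T; Y2 -> X2 P; Y3 -> X1 Y4; Y4 -> X1 E

Introduce a nonterminal for each terminal appearing in a rule of length ≥ 2: X1 → 0, X2 → 3.
Binarize each right-hand side of length ≥ 3 by chaining fresh nonterminals (Y1, Y2, …): affected rules were E → X2 X1 T; P → E X2 P; P → X2 X1 X1 E.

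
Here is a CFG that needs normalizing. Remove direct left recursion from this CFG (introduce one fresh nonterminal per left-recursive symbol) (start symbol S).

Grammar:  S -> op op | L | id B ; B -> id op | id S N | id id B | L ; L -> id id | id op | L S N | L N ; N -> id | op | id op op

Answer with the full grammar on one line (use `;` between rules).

S -> op op | L | id B; B -> id op | id S N | id id B | L; L -> id id L' | id op L'; N -> id | op | id op op; L' -> S N L' | N L' | ε

Directly left-recursive nonterminal: L.
For L: α = {S N, N}, β = {id id, id op}. Rewrite as L → β L' and L' → α L' | ε.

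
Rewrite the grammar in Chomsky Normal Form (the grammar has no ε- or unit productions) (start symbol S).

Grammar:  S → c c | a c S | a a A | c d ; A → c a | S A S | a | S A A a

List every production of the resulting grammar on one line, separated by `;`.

Introduce a nonterminal for each terminal appearing in a rule of length ≥ 2: X1 → c, X2 → a, X3 → d.
Binarize each right-hand side of length ≥ 3 by chaining fresh nonterminals (Y1, Y2, …): affected rules were S → X2 X1 S; S → X2 X2 A; A → S A S; A → S A A X2.

S → X1 X1 | X2 Y1 | X2 Y2 | X1 X3; A → X1 X2 | S Y3 | a | S Y4; X1 → c; X2 → a; X3 → d; Y1 → X1 S; Y2 → X2 A; Y3 → A S; Y4 → A Y5; Y5 → A X2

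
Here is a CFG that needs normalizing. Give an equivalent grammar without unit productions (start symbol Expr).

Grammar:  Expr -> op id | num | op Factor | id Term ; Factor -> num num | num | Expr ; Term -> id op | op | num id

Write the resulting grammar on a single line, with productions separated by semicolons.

Expr -> op id | num | op Factor | id Term; Factor -> num num | num | op id | op Factor | id Term; Term -> id op | op | num id

Unit pairs: Factor ⇒* {Expr}.
For each unit pair (A, B), copy every non-unit production of B to A, then drop all unit productions.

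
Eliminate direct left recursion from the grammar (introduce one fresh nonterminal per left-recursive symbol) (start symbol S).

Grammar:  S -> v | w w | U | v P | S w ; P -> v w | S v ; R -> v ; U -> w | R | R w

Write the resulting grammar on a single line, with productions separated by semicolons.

S -> v S' | w w S' | U S' | v P S'; P -> v w | S v; R -> v; U -> w | R | R w; S' -> w S' | eps

Directly left-recursive nonterminal: S.
For S: α = {w}, β = {v, w w, U, v P}. Rewrite as S → β S' and S' → α S' | ε.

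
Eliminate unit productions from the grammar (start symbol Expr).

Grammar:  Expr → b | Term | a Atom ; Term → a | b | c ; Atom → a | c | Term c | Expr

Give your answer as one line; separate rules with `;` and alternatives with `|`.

Unit pairs: Atom ⇒* {Expr, Term}; Expr ⇒* {Term}.
Replace each nonterminal's rules with the union of the non-unit rules of every nonterminal it unit-derives.

Expr → a | b | c | a Atom; Term → a | b | c; Atom → a | b | c | Term c | a Atom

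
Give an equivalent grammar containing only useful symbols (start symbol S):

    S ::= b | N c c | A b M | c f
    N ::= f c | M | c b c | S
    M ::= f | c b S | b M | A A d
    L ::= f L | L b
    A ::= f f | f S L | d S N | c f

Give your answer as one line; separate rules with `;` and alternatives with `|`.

S ::= b | N c c | A b M | c f; N ::= f c | M | c b c | S; M ::= f | c b S | b M | A A d; A ::= f f | d S N | c f

Generating nonterminals: {A, M, N, S}.
Reachable from S after that: {A, M, N, S}.
Removed useless symbols: {L} and every production mentioning them.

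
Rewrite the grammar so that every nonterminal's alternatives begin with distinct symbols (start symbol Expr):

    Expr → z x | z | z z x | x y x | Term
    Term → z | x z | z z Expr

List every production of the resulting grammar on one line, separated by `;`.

Expr has alternatives sharing prefix 'z': factor to Expr → z Expr1 with Expr1 → x | ε | z x.
Term has alternatives sharing prefix 'z': factor to Term → z Term1 with Term1 → ε | z Expr.

Expr → x y x | Term | z Expr1; Term → x z | z Term1; Expr1 → x | epsilon | z x; Term1 → epsilon | z Expr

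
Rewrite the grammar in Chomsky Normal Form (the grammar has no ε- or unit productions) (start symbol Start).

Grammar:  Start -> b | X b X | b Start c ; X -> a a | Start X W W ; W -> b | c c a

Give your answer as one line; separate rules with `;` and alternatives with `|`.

Start -> b | X Y1 | X1 Y2; X -> X3 X3 | Start Y3; W -> b | X2 Y5; X1 -> b; X2 -> c; X3 -> a; Y1 -> X1 X; Y2 -> Start X2; Y3 -> X Y4; Y4 -> W W; Y5 -> X2 X3

Introduce a nonterminal for each terminal appearing in a rule of length ≥ 2: X1 → b, X2 → c, X3 → a.
Binarize each right-hand side of length ≥ 3 by chaining fresh nonterminals (Y1, Y2, …): affected rules were Start → X X1 X; Start → X1 Start X2; X → Start X W W; W → X2 X2 X3.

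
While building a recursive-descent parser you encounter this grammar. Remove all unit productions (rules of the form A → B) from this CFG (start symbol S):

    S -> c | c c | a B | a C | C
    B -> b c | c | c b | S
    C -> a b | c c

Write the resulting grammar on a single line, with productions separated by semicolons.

Unit pairs: B ⇒* {C, S}; S ⇒* {C}.
For each unit pair (A, B), copy every non-unit production of B to A, then drop all unit productions.

S -> a b | c c | c | a B | a C; B -> b c | c | c b | a b | c c | a B | a C; C -> a b | c c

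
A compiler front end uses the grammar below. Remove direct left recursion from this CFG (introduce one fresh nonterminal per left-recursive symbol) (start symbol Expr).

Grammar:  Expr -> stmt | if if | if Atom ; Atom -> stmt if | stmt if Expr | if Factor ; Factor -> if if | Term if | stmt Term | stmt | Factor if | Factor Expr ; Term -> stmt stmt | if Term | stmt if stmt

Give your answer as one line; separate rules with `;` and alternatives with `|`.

Factor is directly left-recursive.
For Factor: α = {if, Expr}, β = {if if, Term if, stmt Term, stmt}. Rewrite as Factor → β Factor1 and Factor1 → α Factor1 | ε.

Expr -> stmt | if if | if Atom; Atom -> stmt if | stmt if Expr | if Factor; Factor -> if if Factor1 | Term if Factor1 | stmt Term Factor1 | stmt Factor1; Term -> stmt stmt | if Term | stmt if stmt; Factor1 -> if Factor1 | Expr Factor1 | ε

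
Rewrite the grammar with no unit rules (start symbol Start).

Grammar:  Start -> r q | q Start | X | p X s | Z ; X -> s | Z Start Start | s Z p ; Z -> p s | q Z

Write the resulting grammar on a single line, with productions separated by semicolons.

Start -> p s | q Z | r q | q Start | p X s | s | Z Start Start | s Z p; X -> s | Z Start Start | s Z p; Z -> p s | q Z

Unit pairs: Start ⇒* {X, Z}.
For every A with A ⇒* B via unit rules, add B's non-unit alternatives to A; then delete every rule of the form X → Y.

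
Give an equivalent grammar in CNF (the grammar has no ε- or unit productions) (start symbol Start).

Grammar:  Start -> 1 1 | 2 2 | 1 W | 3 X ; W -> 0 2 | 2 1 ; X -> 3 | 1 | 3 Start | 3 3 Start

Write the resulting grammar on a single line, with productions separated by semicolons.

Start -> X1 X1 | X2 X2 | X1 W | X3 X; W -> X4 X2 | X2 X1; X -> 3 | 1 | X3 Start | X3 Y1; X1 -> 1; X2 -> 2; X3 -> 3; X4 -> 0; Y1 -> X3 Start

Introduce a nonterminal for each terminal appearing in a rule of length ≥ 2: X1 → 1, X2 → 2, X3 → 3, X4 → 0.
Binarize each right-hand side of length ≥ 3 by chaining fresh nonterminals (Y1, Y2, …): affected rules were X → X3 X3 Start.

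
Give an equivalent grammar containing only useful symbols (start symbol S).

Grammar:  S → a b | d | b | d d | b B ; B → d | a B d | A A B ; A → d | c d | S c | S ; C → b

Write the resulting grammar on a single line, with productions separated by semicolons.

S → a b | d | b | d d | b B; B → d | a B d | A A B; A → d | c d | S c | S

Generating nonterminals: {A, B, C, S}.
Reachable from S after that: {A, B, S}.
Removed useless symbols: {C} and every production mentioning them.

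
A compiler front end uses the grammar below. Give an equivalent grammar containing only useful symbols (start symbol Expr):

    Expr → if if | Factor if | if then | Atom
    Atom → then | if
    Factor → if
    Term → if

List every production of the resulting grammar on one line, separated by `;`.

Generating nonterminals: {Atom, Expr, Factor, Term}.
Reachable from Expr after that: {Atom, Expr, Factor}.
Removed useless symbols: {Term} and every production mentioning them.

Expr → if if | Factor if | if then | Atom; Atom → then | if; Factor → if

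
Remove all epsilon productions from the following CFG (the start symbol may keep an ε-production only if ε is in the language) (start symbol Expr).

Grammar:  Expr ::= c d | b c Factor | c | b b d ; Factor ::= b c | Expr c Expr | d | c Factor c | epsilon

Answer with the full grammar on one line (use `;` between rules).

Expr ::= c d | b c Factor | b c | c | b b d; Factor ::= b c | Expr c Expr | d | c Factor c | c c

The nullable symbols are {Factor}.
ε ∉ L(G), so no ε-production is kept.
Expand every rule over subsets of its nullable positions: Expr → b c Factor gives b c Factor | b c. Factor → c Factor c gives c Factor c | c c.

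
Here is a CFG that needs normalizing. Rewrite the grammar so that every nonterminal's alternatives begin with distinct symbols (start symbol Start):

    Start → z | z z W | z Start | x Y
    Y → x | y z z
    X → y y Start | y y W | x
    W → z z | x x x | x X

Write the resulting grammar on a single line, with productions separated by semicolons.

Start → x Y | z Start1; Y → x | y z z; X → x | y y X1; W → z z | x W1; Start1 → epsilon | z W | Start; X1 → Start | W; W1 → x x | X

Start has alternatives sharing prefix 'z': factor to Start → z Start1 with Start1 → ε | z W | Start.
X has alternatives sharing prefix 'y y': factor to X → y y X1 with X1 → Start | W.
W has alternatives sharing prefix 'x': factor to W → x W1 with W1 → x x | X.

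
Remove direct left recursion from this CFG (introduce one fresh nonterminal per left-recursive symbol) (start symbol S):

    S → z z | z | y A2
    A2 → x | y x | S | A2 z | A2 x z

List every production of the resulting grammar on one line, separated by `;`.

Directly left-recursive nonterminal: A2.
For A2: α = {z, x z}, β = {x, y x, S}. Rewrite as A2 → β A2' and A2' → α A2' | ε.

S → z z | z | y A2; A2 → x A2' | y x A2' | S A2'; A2' → z A2' | x z A2' | eps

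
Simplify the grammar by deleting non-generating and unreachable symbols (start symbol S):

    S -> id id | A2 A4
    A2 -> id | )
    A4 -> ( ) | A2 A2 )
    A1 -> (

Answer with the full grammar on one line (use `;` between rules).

Generating nonterminals: {A1, A2, A4, S}.
Reachable from S after that: {A2, A4, S}.
Removed useless symbols: {A1} and every production mentioning them.

S -> id id | A2 A4; A2 -> id | ); A4 -> ( ) | A2 A2 )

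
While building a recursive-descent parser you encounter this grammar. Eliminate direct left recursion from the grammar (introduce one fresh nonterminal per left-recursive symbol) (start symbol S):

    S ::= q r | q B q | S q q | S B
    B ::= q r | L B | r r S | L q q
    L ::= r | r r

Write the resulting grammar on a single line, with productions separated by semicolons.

S ::= q r S' | q B q S'; B ::= q r | L B | r r S | L q q; L ::= r | r r; S' ::= q q S' | B S' | epsilon

S is directly left-recursive.
For S: α = {q q, B}, β = {q r, q B q}. Rewrite as S → β S' and S' → α S' | ε.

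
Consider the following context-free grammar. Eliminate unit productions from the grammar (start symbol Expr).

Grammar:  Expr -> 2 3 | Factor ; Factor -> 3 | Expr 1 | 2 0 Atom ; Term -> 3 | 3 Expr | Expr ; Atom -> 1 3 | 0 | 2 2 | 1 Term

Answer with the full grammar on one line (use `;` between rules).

Unit pairs: Expr ⇒* {Factor}; Term ⇒* {Expr, Factor}.
Replace each nonterminal's rules with the union of the non-unit rules of every nonterminal it unit-derives.

Expr -> 3 | Expr 1 | 2 0 Atom | 2 3; Factor -> 3 | Expr 1 | 2 0 Atom; Term -> 3 | 3 Expr | Expr 1 | 2 0 Atom | 2 3; Atom -> 1 3 | 0 | 2 2 | 1 Term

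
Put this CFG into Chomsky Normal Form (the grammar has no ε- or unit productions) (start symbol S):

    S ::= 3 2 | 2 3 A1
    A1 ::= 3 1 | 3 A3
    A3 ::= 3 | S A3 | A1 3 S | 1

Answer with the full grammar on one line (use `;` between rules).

S ::= X1 X2 | X2 Y1; A1 ::= X1 X3 | X1 A3; A3 ::= 3 | S A3 | A1 Y2 | 1; X1 ::= 3; X2 ::= 2; X3 ::= 1; Y1 ::= X1 A1; Y2 ::= X1 S

Introduce a nonterminal for each terminal appearing in a rule of length ≥ 2: X1 → 3, X2 → 2, X3 → 1.
Binarize each right-hand side of length ≥ 3 by chaining fresh nonterminals (Y1, Y2, …): affected rules were S → X2 X1 A1; A3 → A1 X1 S.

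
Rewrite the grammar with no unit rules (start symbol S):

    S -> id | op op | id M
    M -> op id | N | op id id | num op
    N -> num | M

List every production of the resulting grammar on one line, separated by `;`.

Unit pairs: M ⇒* {N}; N ⇒* {M}.
For each unit pair (A, B), copy every non-unit production of B to A, then drop all unit productions.

S -> id | op op | id M; M -> num | op id | op id id | num op; N -> num | op id | op id id | num op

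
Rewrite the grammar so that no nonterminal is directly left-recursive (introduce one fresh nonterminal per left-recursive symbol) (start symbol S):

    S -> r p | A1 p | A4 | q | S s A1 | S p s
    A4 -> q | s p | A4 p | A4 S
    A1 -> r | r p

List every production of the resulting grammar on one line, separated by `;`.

S -> r p S' | A1 p S' | A4 S' | q S'; A4 -> q A4' | s p A4'; A1 -> r | r p; S' -> s A1 S' | p s S' | ε; A4' -> p A4' | S A4' | ε

Left recursion appears on S, A4.
For S: α = {s A1, p s}, β = {r p, A1 p, A4, q}. Rewrite as S → β S' and S' → α S' | ε.
For A4: α = {p, S}, β = {q, s p}. Rewrite as A4 → β A4' and A4' → α A4' | ε.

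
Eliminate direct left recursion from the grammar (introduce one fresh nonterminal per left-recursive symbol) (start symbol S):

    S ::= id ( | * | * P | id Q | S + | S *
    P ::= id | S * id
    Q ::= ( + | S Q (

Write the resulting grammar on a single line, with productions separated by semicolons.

Directly left-recursive nonterminal: S.
For S: α = {+, *}, β = {id (, *, * P, id Q}. Rewrite as S → β S' and S' → α S' | ε.

S ::= id ( S' | * S' | * P S' | id Q S'; P ::= id | S * id; Q ::= ( + | S Q (; S' ::= + S' | * S' | ε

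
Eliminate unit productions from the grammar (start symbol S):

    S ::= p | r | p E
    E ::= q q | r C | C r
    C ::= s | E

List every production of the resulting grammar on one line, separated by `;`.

Unit pairs: C ⇒* {E}.
For every A with A ⇒* B via unit rules, add B's non-unit alternatives to A; then delete every rule of the form X → Y.

S ::= p | r | p E; E ::= q q | r C | C r; C ::= q q | r C | C r | s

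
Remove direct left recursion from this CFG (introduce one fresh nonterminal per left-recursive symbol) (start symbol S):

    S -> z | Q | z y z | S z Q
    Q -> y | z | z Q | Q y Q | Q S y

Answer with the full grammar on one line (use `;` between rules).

Left recursion appears on S, Q.
For S: α = {z Q}, β = {z, Q, z y z}. Rewrite as S → β S' and S' → α S' | ε.
For Q: α = {y Q, S y}, β = {y, z, z Q}. Rewrite as Q → β Q' and Q' → α Q' | ε.

S -> z S' | Q S' | z y z S'; Q -> y Q' | z Q' | z Q Q'; S' -> z Q S' | ε; Q' -> y Q Q' | S y Q' | ε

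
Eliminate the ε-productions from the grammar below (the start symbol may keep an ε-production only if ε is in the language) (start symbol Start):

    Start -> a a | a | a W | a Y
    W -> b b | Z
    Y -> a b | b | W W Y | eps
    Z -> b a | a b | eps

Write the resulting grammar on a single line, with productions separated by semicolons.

Nullable set = {W, Y, Z}.
ε ∉ L(G), so no ε-production is kept.
Add the nullable-subset variants: Y → W W Y gives W W Y | W W | W Y | W.

Start -> a a | a | a W | a Y; W -> b b | Z; Y -> a b | b | W W Y | W W | W Y | W; Z -> b a | a b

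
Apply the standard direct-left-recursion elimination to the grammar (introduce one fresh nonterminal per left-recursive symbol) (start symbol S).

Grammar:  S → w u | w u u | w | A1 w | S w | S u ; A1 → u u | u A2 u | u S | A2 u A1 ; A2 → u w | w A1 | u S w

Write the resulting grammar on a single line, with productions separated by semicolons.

S is directly left-recursive.
For S: α = {w, u}, β = {w u, w u u, w, A1 w}. Rewrite as S → β S' and S' → α S' | ε.

S → w u S' | w u u S' | w S' | A1 w S'; A1 → u u | u A2 u | u S | A2 u A1; A2 → u w | w A1 | u S w; S' → w S' | u S' | ε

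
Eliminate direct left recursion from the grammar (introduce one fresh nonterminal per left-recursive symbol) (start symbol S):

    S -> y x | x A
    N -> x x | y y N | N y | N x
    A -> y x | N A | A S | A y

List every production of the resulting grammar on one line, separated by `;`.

Left recursion appears on N, A.
For N: α = {y, x}, β = {x x, y y N}. Rewrite as N → β N' and N' → α N' | ε.
For A: α = {S, y}, β = {y x, N A}. Rewrite as A → β A' and A' → α A' | ε.

S -> y x | x A; N -> x x N' | y y N N'; A -> y x A' | N A A'; N' -> y N' | x N' | ε; A' -> S A' | y A' | ε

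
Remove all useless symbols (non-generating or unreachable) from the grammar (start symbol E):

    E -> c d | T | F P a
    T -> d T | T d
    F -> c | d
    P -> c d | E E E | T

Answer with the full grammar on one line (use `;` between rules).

Generating nonterminals: {E, F, P}.
Reachable from E after that: {E, F, P}.
Removed useless symbols: {T} and every production mentioning them.

E -> c d | F P a; F -> c | d; P -> c d | E E E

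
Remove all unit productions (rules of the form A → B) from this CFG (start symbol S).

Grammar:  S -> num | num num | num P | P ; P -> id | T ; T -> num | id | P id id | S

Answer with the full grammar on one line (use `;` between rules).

S -> num | num num | num P | id | P id id; P -> num | num num | num P | id | P id id; T -> num | num num | num P | id | P id id

Unit pairs: P ⇒* {S, T}; S ⇒* {P, T}; T ⇒* {P, S}.
For each unit pair (A, B), copy every non-unit production of B to A, then drop all unit productions.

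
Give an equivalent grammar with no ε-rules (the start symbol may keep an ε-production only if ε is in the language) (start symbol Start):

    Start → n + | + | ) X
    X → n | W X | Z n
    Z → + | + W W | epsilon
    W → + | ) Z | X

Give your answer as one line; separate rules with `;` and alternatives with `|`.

The nullable symbols are {Z}.
ε ∉ L(G), so no ε-production is kept.
Add the nullable-subset variants: W → ) Z gives ) Z | ).

Start → n + | + | ) X; X → n | W X | Z n; Z → + | + W W; W → + | ) Z | ) | X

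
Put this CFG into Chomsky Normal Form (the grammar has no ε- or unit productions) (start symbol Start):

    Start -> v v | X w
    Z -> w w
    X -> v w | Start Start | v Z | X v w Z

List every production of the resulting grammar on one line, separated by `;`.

Introduce a nonterminal for each terminal appearing in a rule of length ≥ 2: X1 → v, X2 → w.
Binarize each right-hand side of length ≥ 3 by chaining fresh nonterminals (Y1, Y2, …): affected rules were X → X X1 X2 Z.

Start -> X1 X1 | X X2; Z -> X2 X2; X -> X1 X2 | Start Start | X1 Z | X Y1; X1 -> v; X2 -> w; Y1 -> X1 Y2; Y2 -> X2 Z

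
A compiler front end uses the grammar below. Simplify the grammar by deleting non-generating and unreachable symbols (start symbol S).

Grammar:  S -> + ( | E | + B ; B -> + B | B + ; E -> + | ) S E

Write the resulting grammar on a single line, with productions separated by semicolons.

Generating nonterminals: {E, S}.
Reachable from S after that: {E, S}.
Removed useless symbols: {B} and every production mentioning them.

S -> + ( | E; E -> + | ) S E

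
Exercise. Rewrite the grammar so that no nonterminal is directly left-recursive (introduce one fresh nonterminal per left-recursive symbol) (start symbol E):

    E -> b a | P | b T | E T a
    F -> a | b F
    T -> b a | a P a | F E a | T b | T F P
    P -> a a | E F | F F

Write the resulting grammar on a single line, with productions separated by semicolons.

E, T are directly left-recursive.
For E: α = {T a}, β = {b a, P, b T}. Rewrite as E → β E' and E' → α E' | ε.
For T: α = {b, F P}, β = {b a, a P a, F E a}. Rewrite as T → β T' and T' → α T' | ε.

E -> b a E' | P E' | b T E'; F -> a | b F; T -> b a T' | a P a T' | F E a T'; P -> a a | E F | F F; E' -> T a E' | ε; T' -> b T' | F P T' | ε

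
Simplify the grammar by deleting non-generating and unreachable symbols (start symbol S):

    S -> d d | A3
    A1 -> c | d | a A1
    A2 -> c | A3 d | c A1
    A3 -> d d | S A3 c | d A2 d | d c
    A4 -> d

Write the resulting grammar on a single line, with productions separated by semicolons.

S -> d d | A3; A1 -> c | d | a A1; A2 -> c | A3 d | c A1; A3 -> d d | S A3 c | d A2 d | d c

Generating nonterminals: {A1, A2, A3, A4, S}.
Reachable from S after that: {A1, A2, A3, S}.
Removed useless symbols: {A4} and every production mentioning them.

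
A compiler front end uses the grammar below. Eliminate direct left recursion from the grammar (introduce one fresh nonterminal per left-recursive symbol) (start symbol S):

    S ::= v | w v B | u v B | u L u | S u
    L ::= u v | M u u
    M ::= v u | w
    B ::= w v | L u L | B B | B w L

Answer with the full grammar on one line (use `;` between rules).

Directly left-recursive nonterminals: S, B.
For S: α = {u}, β = {v, w v B, u v B, u L u}. Rewrite as S → β S' and S' → α S' | ε.
For B: α = {B, w L}, β = {w v, L u L}. Rewrite as B → β B' and B' → α B' | ε.

S ::= v S' | w v B S' | u v B S' | u L u S'; L ::= u v | M u u; M ::= v u | w; B ::= w v B' | L u L B'; S' ::= u S' | ε; B' ::= B B' | w L B' | ε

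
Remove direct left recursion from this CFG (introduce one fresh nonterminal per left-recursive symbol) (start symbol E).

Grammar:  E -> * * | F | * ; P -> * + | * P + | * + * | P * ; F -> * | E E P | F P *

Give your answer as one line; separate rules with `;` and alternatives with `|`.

Directly left-recursive nonterminals: P, F.
For P: α = {*}, β = {* +, * P +, * + *}. Rewrite as P → β P' and P' → α P' | ε.
For F: α = {P *}, β = {*, E E P}. Rewrite as F → β F' and F' → α F' | ε.

E -> * * | F | *; P -> * + P' | * P + P' | * + * P'; F -> * F' | E E P F'; P' -> * P' | epsilon; F' -> P * F' | epsilon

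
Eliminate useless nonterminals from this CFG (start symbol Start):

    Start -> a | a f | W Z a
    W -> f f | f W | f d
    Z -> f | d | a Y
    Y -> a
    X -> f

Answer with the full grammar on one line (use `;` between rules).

Generating nonterminals: {Start, W, X, Y, Z}.
Reachable from Start after that: {Start, W, Y, Z}.
Removed useless symbols: {X} and every production mentioning them.

Start -> a | a f | W Z a; W -> f f | f W | f d; Z -> f | d | a Y; Y -> a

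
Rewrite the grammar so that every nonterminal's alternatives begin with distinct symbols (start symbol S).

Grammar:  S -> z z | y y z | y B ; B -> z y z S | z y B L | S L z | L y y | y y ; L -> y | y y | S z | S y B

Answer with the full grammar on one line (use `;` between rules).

S has alternatives sharing prefix 'y': factor to S → y S' with S' → y z | B.
B has alternatives sharing prefix 'z y': factor to B → z y B' with B' → z S | B L.
L has alternatives sharing prefix 'y': factor to L → y L' with L' → ε | y.
L has alternatives sharing prefix 'S': factor to L → S L'' with L'' → z | y B.

S -> z z | y S'; B -> S L z | L y y | y y | z y B'; L -> y L' | S L''; S' -> y z | B; B' -> z S | B L; L' -> ε | y; L'' -> z | y B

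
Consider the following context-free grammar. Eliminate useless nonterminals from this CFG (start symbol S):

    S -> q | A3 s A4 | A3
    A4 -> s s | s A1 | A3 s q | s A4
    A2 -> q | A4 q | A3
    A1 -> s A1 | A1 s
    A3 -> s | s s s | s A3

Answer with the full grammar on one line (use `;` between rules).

Generating nonterminals: {A2, A3, A4, S}.
Reachable from S after that: {A3, A4, S}.
Removed useless symbols: {A1, A2} and every production mentioning them.

S -> q | A3 s A4 | A3; A4 -> s s | A3 s q | s A4; A3 -> s | s s s | s A3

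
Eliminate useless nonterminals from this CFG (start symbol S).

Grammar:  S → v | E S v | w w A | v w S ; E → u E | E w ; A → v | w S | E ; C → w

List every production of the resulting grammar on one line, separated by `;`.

Generating nonterminals: {A, C, S}.
Reachable from S after that: {A, S}.
Removed useless symbols: {C, E} and every production mentioning them.

S → v | w w A | v w S; A → v | w S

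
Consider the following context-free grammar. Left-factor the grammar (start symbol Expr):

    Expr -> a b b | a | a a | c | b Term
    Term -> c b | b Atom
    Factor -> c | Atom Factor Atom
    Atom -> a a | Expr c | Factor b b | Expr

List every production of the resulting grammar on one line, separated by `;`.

Expr has alternatives sharing prefix 'a': factor to Expr → a Expr1 with Expr1 → b b | ε | a.
Atom has alternatives sharing prefix 'Expr': factor to Atom → Expr Atom1 with Atom1 → c | ε.

Expr -> c | b Term | a Expr1; Term -> c b | b Atom; Factor -> c | Atom Factor Atom; Atom -> a a | Factor b b | Expr Atom1; Expr1 -> b b | epsilon | a; Atom1 -> c | epsilon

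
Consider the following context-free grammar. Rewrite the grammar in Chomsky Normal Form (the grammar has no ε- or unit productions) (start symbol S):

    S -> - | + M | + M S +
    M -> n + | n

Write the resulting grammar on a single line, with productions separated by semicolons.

Introduce a nonterminal for each terminal appearing in a rule of length ≥ 2: X1 → +, X2 → n.
Binarize each right-hand side of length ≥ 3 by chaining fresh nonterminals (Y1, Y2, …): affected rules were S → X1 M S X1.

S -> - | X1 M | X1 Y1; M -> X2 X1 | n; X1 -> +; X2 -> n; Y1 -> M Y2; Y2 -> S X1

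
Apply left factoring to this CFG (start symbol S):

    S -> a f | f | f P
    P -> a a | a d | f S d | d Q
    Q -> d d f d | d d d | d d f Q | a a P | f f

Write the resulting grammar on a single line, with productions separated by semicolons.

S has alternatives sharing prefix 'f': factor to S → f S' with S' → ε | P.
P has alternatives sharing prefix 'a': factor to P → a P' with P' → a | d.
Q has alternatives sharing prefix 'd d': factor to Q → d d Q' with Q' → f d | d | f Q.
Q' has alternatives sharing prefix 'f': factor to Q' → f Q'' with Q'' → d | Q.

S -> a f | f S'; P -> f S d | d Q | a P'; Q -> a a P | f f | d d Q'; S' -> ε | P; P' -> a | d; Q' -> d | f Q''; Q'' -> d | Q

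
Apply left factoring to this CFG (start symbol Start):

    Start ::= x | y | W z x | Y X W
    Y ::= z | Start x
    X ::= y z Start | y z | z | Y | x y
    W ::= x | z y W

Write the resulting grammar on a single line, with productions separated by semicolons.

Start ::= x | y | W z x | Y X W; Y ::= z | Start x; X ::= z | Y | x y | y z X1; W ::= x | z y W; X1 ::= Start | ε

X has alternatives sharing prefix 'y z': factor to X → y z X1 with X1 → Start | ε.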